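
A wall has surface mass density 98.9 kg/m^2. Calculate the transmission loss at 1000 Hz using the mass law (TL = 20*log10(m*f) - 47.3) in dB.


Given values:
  m = 98.9 kg/m^2, f = 1000 Hz
Formula: TL = 20 * log10(m * f) - 47.3
Compute m * f = 98.9 * 1000 = 98900.0
Compute log10(98900.0) = 4.995196
Compute 20 * 4.995196 = 99.9039
TL = 99.9039 - 47.3 = 52.6

52.6 dB


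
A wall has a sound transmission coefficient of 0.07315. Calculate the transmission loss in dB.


Given values:
  tau = 0.07315
Formula: TL = 10 * log10(1 / tau)
Compute 1 / tau = 1 / 0.07315 = 13.6705
Compute log10(13.6705) = 1.135784
TL = 10 * 1.135784 = 11.36

11.36 dB


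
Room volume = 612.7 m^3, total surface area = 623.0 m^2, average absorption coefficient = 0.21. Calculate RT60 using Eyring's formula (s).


Given values:
  V = 612.7 m^3, S = 623.0 m^2, alpha = 0.21
Formula: RT60 = 0.161 * V / (-S * ln(1 - alpha))
Compute ln(1 - 0.21) = ln(0.79) = -0.235722
Denominator: -623.0 * -0.235722 = 146.8548
Numerator: 0.161 * 612.7 = 98.6447
RT60 = 98.6447 / 146.8548 = 0.672

0.672 s


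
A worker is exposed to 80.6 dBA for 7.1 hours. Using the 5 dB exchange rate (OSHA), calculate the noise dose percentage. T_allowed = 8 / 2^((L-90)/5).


Given values:
  L = 80.6 dBA, T = 7.1 hours
Formula: T_allowed = 8 / 2^((L - 90) / 5)
Compute exponent: (80.6 - 90) / 5 = -1.88
Compute 2^(-1.88) = 0.271684
T_allowed = 8 / 0.271684 = 29.445974 hours
Dose = (T / T_allowed) * 100
Dose = (7.1 / 29.445974) * 100 = 24.11

24.11 %


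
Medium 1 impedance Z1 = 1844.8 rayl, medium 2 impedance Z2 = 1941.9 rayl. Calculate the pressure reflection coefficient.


Given values:
  Z1 = 1844.8 rayl, Z2 = 1941.9 rayl
Formula: R = (Z2 - Z1) / (Z2 + Z1)
Numerator: Z2 - Z1 = 1941.9 - 1844.8 = 97.1
Denominator: Z2 + Z1 = 1941.9 + 1844.8 = 3786.7
R = 97.1 / 3786.7 = 0.0256

0.0256


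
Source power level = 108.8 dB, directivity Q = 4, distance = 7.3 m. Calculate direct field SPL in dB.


Given values:
  Lw = 108.8 dB, Q = 4, r = 7.3 m
Formula: SPL = Lw + 10 * log10(Q / (4 * pi * r^2))
Compute 4 * pi * r^2 = 4 * pi * 7.3^2 = 669.6619
Compute Q / denom = 4 / 669.6619 = 0.00597316
Compute 10 * log10(0.00597316) = -22.238
SPL = 108.8 + (-22.238) = 86.56

86.56 dB


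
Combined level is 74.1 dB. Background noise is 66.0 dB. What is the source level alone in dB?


Given values:
  L_total = 74.1 dB, L_bg = 66.0 dB
Formula: L_source = 10 * log10(10^(L_total/10) - 10^(L_bg/10))
Convert to linear:
  10^(74.1/10) = 25703957.8277
  10^(66.0/10) = 3981071.7055
Difference: 25703957.8277 - 3981071.7055 = 21722886.1222
L_source = 10 * log10(21722886.1222) = 73.37

73.37 dB


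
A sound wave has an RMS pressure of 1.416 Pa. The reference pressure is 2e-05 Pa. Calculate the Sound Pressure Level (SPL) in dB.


Given values:
  p = 1.416 Pa
  p_ref = 2e-05 Pa
Formula: SPL = 20 * log10(p / p_ref)
Compute ratio: p / p_ref = 1.416 / 2e-05 = 70800
Compute log10: log10(70800) = 4.850033
Multiply: SPL = 20 * 4.850033 = 97.0

97.0 dB


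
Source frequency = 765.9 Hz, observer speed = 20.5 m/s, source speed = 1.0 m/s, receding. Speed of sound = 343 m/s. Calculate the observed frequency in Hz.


Given values:
  f_s = 765.9 Hz, v_o = 20.5 m/s, v_s = 1.0 m/s
  Direction: receding
Formula: f_o = f_s * (c - v_o) / (c + v_s)
Numerator: c - v_o = 343 - 20.5 = 322.5
Denominator: c + v_s = 343 + 1.0 = 344.0
f_o = 765.9 * 322.5 / 344.0 = 718.03

718.03 Hz


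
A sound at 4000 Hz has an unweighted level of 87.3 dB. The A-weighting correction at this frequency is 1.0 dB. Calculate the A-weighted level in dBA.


Given values:
  SPL = 87.3 dB
  A-weighting at 4000 Hz = 1.0 dB
Formula: L_A = SPL + A_weight
L_A = 87.3 + (1.0)
L_A = 88.3

88.3 dBA


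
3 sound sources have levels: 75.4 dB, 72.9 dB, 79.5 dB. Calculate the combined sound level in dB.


Formula: L_total = 10 * log10( sum(10^(Li/10)) )
  Source 1: 10^(75.4/10) = 34673685.0453
  Source 2: 10^(72.9/10) = 19498445.9976
  Source 3: 10^(79.5/10) = 89125093.8134
Sum of linear values = 143297224.8563
L_total = 10 * log10(143297224.8563) = 81.56

81.56 dB


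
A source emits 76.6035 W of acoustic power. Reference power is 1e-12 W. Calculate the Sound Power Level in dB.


Given values:
  W = 76.6035 W
  W_ref = 1e-12 W
Formula: SWL = 10 * log10(W / W_ref)
Compute ratio: W / W_ref = 76603500000000
Compute log10: log10(76603500000000) = 13.884249
Multiply: SWL = 10 * 13.884249 = 138.84

138.84 dB


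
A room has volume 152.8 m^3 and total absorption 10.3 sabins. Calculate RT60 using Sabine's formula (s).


Given values:
  V = 152.8 m^3
  A = 10.3 sabins
Formula: RT60 = 0.161 * V / A
Numerator: 0.161 * 152.8 = 24.6008
RT60 = 24.6008 / 10.3 = 2.388

2.388 s


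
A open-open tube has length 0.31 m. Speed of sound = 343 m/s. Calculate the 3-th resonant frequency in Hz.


Given values:
  Tube type: open-open, L = 0.31 m, c = 343 m/s, n = 3
Formula: f_n = n * c / (2 * L)
Compute 2 * L = 2 * 0.31 = 0.62
f = 3 * 343 / 0.62
f = 1659.68

1659.68 Hz


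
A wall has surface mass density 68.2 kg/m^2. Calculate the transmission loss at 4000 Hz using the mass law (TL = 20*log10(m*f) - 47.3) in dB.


Given values:
  m = 68.2 kg/m^2, f = 4000 Hz
Formula: TL = 20 * log10(m * f) - 47.3
Compute m * f = 68.2 * 4000 = 272800.0
Compute log10(272800.0) = 5.435844
Compute 20 * 5.435844 = 108.7169
TL = 108.7169 - 47.3 = 61.42

61.42 dB


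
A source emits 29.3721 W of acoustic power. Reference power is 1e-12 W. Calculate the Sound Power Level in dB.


Given values:
  W = 29.3721 W
  W_ref = 1e-12 W
Formula: SWL = 10 * log10(W / W_ref)
Compute ratio: W / W_ref = 29372100000000
Compute log10: log10(29372100000000) = 13.467935
Multiply: SWL = 10 * 13.467935 = 134.68

134.68 dB


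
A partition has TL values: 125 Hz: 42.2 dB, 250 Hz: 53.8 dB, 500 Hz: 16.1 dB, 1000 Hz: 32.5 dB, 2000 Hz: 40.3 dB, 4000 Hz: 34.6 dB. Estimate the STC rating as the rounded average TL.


Given TL values at each frequency:
  125 Hz: 42.2 dB
  250 Hz: 53.8 dB
  500 Hz: 16.1 dB
  1000 Hz: 32.5 dB
  2000 Hz: 40.3 dB
  4000 Hz: 34.6 dB
Formula: STC ~ round(average of TL values)
Sum = 42.2 + 53.8 + 16.1 + 32.5 + 40.3 + 34.6 = 219.5
Average = 219.5 / 6 = 36.58
Rounded: 37

37


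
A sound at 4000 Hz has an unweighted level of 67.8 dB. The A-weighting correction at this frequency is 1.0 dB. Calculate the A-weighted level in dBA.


Given values:
  SPL = 67.8 dB
  A-weighting at 4000 Hz = 1.0 dB
Formula: L_A = SPL + A_weight
L_A = 67.8 + (1.0)
L_A = 68.8

68.8 dBA


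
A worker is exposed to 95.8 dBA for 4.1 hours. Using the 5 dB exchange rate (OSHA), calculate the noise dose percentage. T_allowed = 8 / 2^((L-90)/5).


Given values:
  L = 95.8 dBA, T = 4.1 hours
Formula: T_allowed = 8 / 2^((L - 90) / 5)
Compute exponent: (95.8 - 90) / 5 = 1.16
Compute 2^(1.16) = 2.234574
T_allowed = 8 / 2.234574 = 3.580101 hours
Dose = (T / T_allowed) * 100
Dose = (4.1 / 3.580101) * 100 = 114.52

114.52 %


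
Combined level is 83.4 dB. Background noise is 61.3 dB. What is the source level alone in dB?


Given values:
  L_total = 83.4 dB, L_bg = 61.3 dB
Formula: L_source = 10 * log10(10^(L_total/10) - 10^(L_bg/10))
Convert to linear:
  10^(83.4/10) = 218776162.395
  10^(61.3/10) = 1348962.8826
Difference: 218776162.395 - 1348962.8826 = 217427199.5124
L_source = 10 * log10(217427199.5124) = 83.37

83.37 dB


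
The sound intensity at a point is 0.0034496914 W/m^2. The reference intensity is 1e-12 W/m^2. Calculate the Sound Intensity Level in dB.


Given values:
  I = 0.0034496914 W/m^2
  I_ref = 1e-12 W/m^2
Formula: SIL = 10 * log10(I / I_ref)
Compute ratio: I / I_ref = 3449691400
Compute log10: log10(3449691400) = 9.53778
Multiply: SIL = 10 * 9.53778 = 95.38

95.38 dB


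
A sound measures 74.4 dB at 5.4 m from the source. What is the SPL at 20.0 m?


Given values:
  SPL1 = 74.4 dB, r1 = 5.4 m, r2 = 20.0 m
Formula: SPL2 = SPL1 - 20 * log10(r2 / r1)
Compute ratio: r2 / r1 = 20.0 / 5.4 = 3.7037
Compute log10: log10(3.7037) = 0.568636
Compute drop: 20 * 0.568636 = 11.3727
SPL2 = 74.4 - 11.3727 = 63.03

63.03 dB


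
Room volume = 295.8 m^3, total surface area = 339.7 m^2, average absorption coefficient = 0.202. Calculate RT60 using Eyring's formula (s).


Given values:
  V = 295.8 m^3, S = 339.7 m^2, alpha = 0.202
Formula: RT60 = 0.161 * V / (-S * ln(1 - alpha))
Compute ln(1 - 0.202) = ln(0.798) = -0.225647
Denominator: -339.7 * -0.225647 = 76.6523
Numerator: 0.161 * 295.8 = 47.6238
RT60 = 47.6238 / 76.6523 = 0.621

0.621 s


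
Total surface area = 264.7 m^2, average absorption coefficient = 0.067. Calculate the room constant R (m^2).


Given values:
  S = 264.7 m^2, alpha = 0.067
Formula: R = S * alpha / (1 - alpha)
Numerator: 264.7 * 0.067 = 17.7349
Denominator: 1 - 0.067 = 0.933
R = 17.7349 / 0.933 = 19.01

19.01 m^2


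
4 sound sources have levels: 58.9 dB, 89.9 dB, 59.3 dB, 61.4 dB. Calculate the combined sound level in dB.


Formula: L_total = 10 * log10( sum(10^(Li/10)) )
  Source 1: 10^(58.9/10) = 776247.1166
  Source 2: 10^(89.9/10) = 977237220.9558
  Source 3: 10^(59.3/10) = 851138.0382
  Source 4: 10^(61.4/10) = 1380384.2646
Sum of linear values = 980244990.3752
L_total = 10 * log10(980244990.3752) = 89.91

89.91 dB


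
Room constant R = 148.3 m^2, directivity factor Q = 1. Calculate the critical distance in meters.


Given values:
  R = 148.3 m^2, Q = 1
Formula: d_c = 0.141 * sqrt(Q * R)
Compute Q * R = 1 * 148.3 = 148.3
Compute sqrt(148.3) = 12.1778
d_c = 0.141 * 12.1778 = 1.717

1.717 m


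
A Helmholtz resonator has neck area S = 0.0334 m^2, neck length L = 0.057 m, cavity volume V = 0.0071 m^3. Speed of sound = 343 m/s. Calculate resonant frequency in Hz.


Given values:
  S = 0.0334 m^2, L = 0.057 m, V = 0.0071 m^3, c = 343 m/s
Formula: f = (c / (2*pi)) * sqrt(S / (V * L))
Compute V * L = 0.0071 * 0.057 = 0.0004047
Compute S / (V * L) = 0.0334 / 0.0004047 = 82.5303
Compute sqrt(82.5303) = 9.084619
Compute c / (2*pi) = 343 / 6.283185 = 54.590148
f = 54.590148 * 9.084619 = 495.93

495.93 Hz


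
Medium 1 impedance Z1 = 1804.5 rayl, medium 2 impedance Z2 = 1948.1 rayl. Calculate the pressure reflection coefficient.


Given values:
  Z1 = 1804.5 rayl, Z2 = 1948.1 rayl
Formula: R = (Z2 - Z1) / (Z2 + Z1)
Numerator: Z2 - Z1 = 1948.1 - 1804.5 = 143.6
Denominator: Z2 + Z1 = 1948.1 + 1804.5 = 3752.6
R = 143.6 / 3752.6 = 0.0383

0.0383


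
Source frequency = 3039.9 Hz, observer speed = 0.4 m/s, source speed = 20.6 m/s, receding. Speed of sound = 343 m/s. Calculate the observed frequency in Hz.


Given values:
  f_s = 3039.9 Hz, v_o = 0.4 m/s, v_s = 20.6 m/s
  Direction: receding
Formula: f_o = f_s * (c - v_o) / (c + v_s)
Numerator: c - v_o = 343 - 0.4 = 342.6
Denominator: c + v_s = 343 + 20.6 = 363.6
f_o = 3039.9 * 342.6 / 363.6 = 2864.33

2864.33 Hz


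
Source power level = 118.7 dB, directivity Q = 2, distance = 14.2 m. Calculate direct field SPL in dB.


Given values:
  Lw = 118.7 dB, Q = 2, r = 14.2 m
Formula: SPL = Lw + 10 * log10(Q / (4 * pi * r^2))
Compute 4 * pi * r^2 = 4 * pi * 14.2^2 = 2533.883
Compute Q / denom = 2 / 2533.883 = 0.0007893
Compute 10 * log10(0.0007893) = -31.0276
SPL = 118.7 + (-31.0276) = 87.67

87.67 dB


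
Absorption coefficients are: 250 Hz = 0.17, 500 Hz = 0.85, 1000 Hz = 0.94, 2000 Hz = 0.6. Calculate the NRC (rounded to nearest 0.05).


Given values:
  a_250 = 0.17, a_500 = 0.85
  a_1000 = 0.94, a_2000 = 0.6
Formula: NRC = (a250 + a500 + a1000 + a2000) / 4
Sum = 0.17 + 0.85 + 0.94 + 0.6 = 2.56
NRC = 2.56 / 4 = 0.64
Rounded to nearest 0.05: 0.65

0.65


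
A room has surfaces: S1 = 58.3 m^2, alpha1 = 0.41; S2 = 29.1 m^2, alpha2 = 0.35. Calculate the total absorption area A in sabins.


Given surfaces:
  Surface 1: 58.3 * 0.41 = 23.903
  Surface 2: 29.1 * 0.35 = 10.185
Formula: A = sum(Si * alpha_i)
A = 23.903 + 10.185
A = 34.09

34.09 sabins


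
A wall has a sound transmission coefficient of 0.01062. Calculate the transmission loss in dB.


Given values:
  tau = 0.01062
Formula: TL = 10 * log10(1 / tau)
Compute 1 / tau = 1 / 0.01062 = 94.162
Compute log10(94.162) = 1.973876
TL = 10 * 1.973876 = 19.74

19.74 dB


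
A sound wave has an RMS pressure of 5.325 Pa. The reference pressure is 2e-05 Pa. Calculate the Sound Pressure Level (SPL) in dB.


Given values:
  p = 5.325 Pa
  p_ref = 2e-05 Pa
Formula: SPL = 20 * log10(p / p_ref)
Compute ratio: p / p_ref = 5.325 / 2e-05 = 266250
Compute log10: log10(266250) = 5.42529
Multiply: SPL = 20 * 5.42529 = 108.51

108.51 dB


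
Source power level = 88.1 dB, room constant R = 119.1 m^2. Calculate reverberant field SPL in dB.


Given values:
  Lw = 88.1 dB, R = 119.1 m^2
Formula: SPL = Lw + 10 * log10(4 / R)
Compute 4 / R = 4 / 119.1 = 0.033585
Compute 10 * log10(0.033585) = -14.7385
SPL = 88.1 + (-14.7385) = 73.36

73.36 dB


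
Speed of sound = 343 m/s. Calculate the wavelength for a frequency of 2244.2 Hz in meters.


Given values:
  c = 343 m/s, f = 2244.2 Hz
Formula: lambda = c / f
lambda = 343 / 2244.2
lambda = 0.1528

0.1528 m


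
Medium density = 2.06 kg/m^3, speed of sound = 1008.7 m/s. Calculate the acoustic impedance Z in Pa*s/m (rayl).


Given values:
  rho = 2.06 kg/m^3
  c = 1008.7 m/s
Formula: Z = rho * c
Z = 2.06 * 1008.7
Z = 2077.92

2077.92 rayl


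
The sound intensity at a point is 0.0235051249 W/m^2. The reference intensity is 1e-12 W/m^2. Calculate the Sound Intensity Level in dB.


Given values:
  I = 0.0235051249 W/m^2
  I_ref = 1e-12 W/m^2
Formula: SIL = 10 * log10(I / I_ref)
Compute ratio: I / I_ref = 23505124900
Compute log10: log10(23505124900) = 10.371163
Multiply: SIL = 10 * 10.371163 = 103.71

103.71 dB


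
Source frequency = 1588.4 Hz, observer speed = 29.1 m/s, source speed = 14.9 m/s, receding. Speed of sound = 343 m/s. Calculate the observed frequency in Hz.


Given values:
  f_s = 1588.4 Hz, v_o = 29.1 m/s, v_s = 14.9 m/s
  Direction: receding
Formula: f_o = f_s * (c - v_o) / (c + v_s)
Numerator: c - v_o = 343 - 29.1 = 313.9
Denominator: c + v_s = 343 + 14.9 = 357.9
f_o = 1588.4 * 313.9 / 357.9 = 1393.12

1393.12 Hz


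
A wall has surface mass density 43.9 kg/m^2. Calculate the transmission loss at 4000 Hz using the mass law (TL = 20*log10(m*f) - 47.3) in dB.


Given values:
  m = 43.9 kg/m^2, f = 4000 Hz
Formula: TL = 20 * log10(m * f) - 47.3
Compute m * f = 43.9 * 4000 = 175600.0
Compute log10(175600.0) = 5.244525
Compute 20 * 5.244525 = 104.8905
TL = 104.8905 - 47.3 = 57.59

57.59 dB


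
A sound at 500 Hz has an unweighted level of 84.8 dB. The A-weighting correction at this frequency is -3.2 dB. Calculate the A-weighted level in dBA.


Given values:
  SPL = 84.8 dB
  A-weighting at 500 Hz = -3.2 dB
Formula: L_A = SPL + A_weight
L_A = 84.8 + (-3.2)
L_A = 81.6

81.6 dBA


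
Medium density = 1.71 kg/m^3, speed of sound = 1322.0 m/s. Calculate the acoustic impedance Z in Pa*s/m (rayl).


Given values:
  rho = 1.71 kg/m^3
  c = 1322.0 m/s
Formula: Z = rho * c
Z = 1.71 * 1322.0
Z = 2260.62

2260.62 rayl


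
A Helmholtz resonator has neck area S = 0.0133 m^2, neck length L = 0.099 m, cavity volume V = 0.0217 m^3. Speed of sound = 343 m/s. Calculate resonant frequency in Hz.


Given values:
  S = 0.0133 m^2, L = 0.099 m, V = 0.0217 m^3, c = 343 m/s
Formula: f = (c / (2*pi)) * sqrt(S / (V * L))
Compute V * L = 0.0217 * 0.099 = 0.0021483
Compute S / (V * L) = 0.0133 / 0.0021483 = 6.1909
Compute sqrt(6.1909) = 2.488152
Compute c / (2*pi) = 343 / 6.283185 = 54.590148
f = 54.590148 * 2.488152 = 135.83

135.83 Hz


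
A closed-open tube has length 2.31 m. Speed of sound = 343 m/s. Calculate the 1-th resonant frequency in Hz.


Given values:
  Tube type: closed-open, L = 2.31 m, c = 343 m/s, n = 1
Formula: f_n = (2n - 1) * c / (4 * L)
Compute 2n - 1 = 2*1 - 1 = 1
Compute 4 * L = 4 * 2.31 = 9.24
f = 1 * 343 / 9.24
f = 37.12

37.12 Hz


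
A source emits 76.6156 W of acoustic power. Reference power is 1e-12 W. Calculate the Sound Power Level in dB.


Given values:
  W = 76.6156 W
  W_ref = 1e-12 W
Formula: SWL = 10 * log10(W / W_ref)
Compute ratio: W / W_ref = 76615600000000
Compute log10: log10(76615600000000) = 13.884317
Multiply: SWL = 10 * 13.884317 = 138.84

138.84 dB


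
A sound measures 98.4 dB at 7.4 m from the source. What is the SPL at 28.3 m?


Given values:
  SPL1 = 98.4 dB, r1 = 7.4 m, r2 = 28.3 m
Formula: SPL2 = SPL1 - 20 * log10(r2 / r1)
Compute ratio: r2 / r1 = 28.3 / 7.4 = 3.8243
Compute log10: log10(3.8243) = 0.582552
Compute drop: 20 * 0.582552 = 11.651
SPL2 = 98.4 - 11.651 = 86.75

86.75 dB


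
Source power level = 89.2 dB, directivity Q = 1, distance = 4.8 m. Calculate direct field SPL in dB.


Given values:
  Lw = 89.2 dB, Q = 1, r = 4.8 m
Formula: SPL = Lw + 10 * log10(Q / (4 * pi * r^2))
Compute 4 * pi * r^2 = 4 * pi * 4.8^2 = 289.5292
Compute Q / denom = 1 / 289.5292 = 0.00345388
Compute 10 * log10(0.00345388) = -24.6169
SPL = 89.2 + (-24.6169) = 64.58

64.58 dB


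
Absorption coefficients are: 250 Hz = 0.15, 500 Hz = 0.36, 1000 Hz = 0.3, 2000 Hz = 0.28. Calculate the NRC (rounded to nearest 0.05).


Given values:
  a_250 = 0.15, a_500 = 0.36
  a_1000 = 0.3, a_2000 = 0.28
Formula: NRC = (a250 + a500 + a1000 + a2000) / 4
Sum = 0.15 + 0.36 + 0.3 + 0.28 = 1.09
NRC = 1.09 / 4 = 0.2725
Rounded to nearest 0.05: 0.25

0.25


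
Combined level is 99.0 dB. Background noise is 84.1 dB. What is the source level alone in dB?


Given values:
  L_total = 99.0 dB, L_bg = 84.1 dB
Formula: L_source = 10 * log10(10^(L_total/10) - 10^(L_bg/10))
Convert to linear:
  10^(99.0/10) = 7943282347.2428
  10^(84.1/10) = 257039578.2769
Difference: 7943282347.2428 - 257039578.2769 = 7686242768.9659
L_source = 10 * log10(7686242768.9659) = 98.86

98.86 dB


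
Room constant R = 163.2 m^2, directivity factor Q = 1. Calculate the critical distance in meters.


Given values:
  R = 163.2 m^2, Q = 1
Formula: d_c = 0.141 * sqrt(Q * R)
Compute Q * R = 1 * 163.2 = 163.2
Compute sqrt(163.2) = 12.775
d_c = 0.141 * 12.775 = 1.801

1.801 m


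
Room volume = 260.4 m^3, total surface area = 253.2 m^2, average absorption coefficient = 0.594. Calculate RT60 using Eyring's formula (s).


Given values:
  V = 260.4 m^3, S = 253.2 m^2, alpha = 0.594
Formula: RT60 = 0.161 * V / (-S * ln(1 - alpha))
Compute ln(1 - 0.594) = ln(0.406) = -0.901402
Denominator: -253.2 * -0.901402 = 228.235
Numerator: 0.161 * 260.4 = 41.9244
RT60 = 41.9244 / 228.235 = 0.184

0.184 s


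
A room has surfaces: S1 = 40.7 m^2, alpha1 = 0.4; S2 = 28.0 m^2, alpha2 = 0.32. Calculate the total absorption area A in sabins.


Given surfaces:
  Surface 1: 40.7 * 0.4 = 16.28
  Surface 2: 28.0 * 0.32 = 8.96
Formula: A = sum(Si * alpha_i)
A = 16.28 + 8.96
A = 25.24

25.24 sabins


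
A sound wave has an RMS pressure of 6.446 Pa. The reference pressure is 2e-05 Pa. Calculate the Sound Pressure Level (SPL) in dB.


Given values:
  p = 6.446 Pa
  p_ref = 2e-05 Pa
Formula: SPL = 20 * log10(p / p_ref)
Compute ratio: p / p_ref = 6.446 / 2e-05 = 322300
Compute log10: log10(322300) = 5.50826
Multiply: SPL = 20 * 5.50826 = 110.17

110.17 dB


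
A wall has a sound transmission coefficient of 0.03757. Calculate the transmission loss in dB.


Given values:
  tau = 0.03757
Formula: TL = 10 * log10(1 / tau)
Compute 1 / tau = 1 / 0.03757 = 26.617
Compute log10(26.617) = 1.425159
TL = 10 * 1.425159 = 14.25

14.25 dB


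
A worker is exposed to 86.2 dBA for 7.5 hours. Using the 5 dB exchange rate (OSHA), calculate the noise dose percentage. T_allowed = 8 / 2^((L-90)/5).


Given values:
  L = 86.2 dBA, T = 7.5 hours
Formula: T_allowed = 8 / 2^((L - 90) / 5)
Compute exponent: (86.2 - 90) / 5 = -0.76
Compute 2^(-0.76) = 0.590496
T_allowed = 8 / 0.590496 = 13.547933 hours
Dose = (T / T_allowed) * 100
Dose = (7.5 / 13.547933) * 100 = 55.36

55.36 %


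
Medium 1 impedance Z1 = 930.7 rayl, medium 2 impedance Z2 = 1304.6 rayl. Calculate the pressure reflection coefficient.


Given values:
  Z1 = 930.7 rayl, Z2 = 1304.6 rayl
Formula: R = (Z2 - Z1) / (Z2 + Z1)
Numerator: Z2 - Z1 = 1304.6 - 930.7 = 373.9
Denominator: Z2 + Z1 = 1304.6 + 930.7 = 2235.3
R = 373.9 / 2235.3 = 0.1673

0.1673


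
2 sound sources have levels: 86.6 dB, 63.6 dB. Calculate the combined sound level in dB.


Formula: L_total = 10 * log10( sum(10^(Li/10)) )
  Source 1: 10^(86.6/10) = 457088189.6149
  Source 2: 10^(63.6/10) = 2290867.6528
Sum of linear values = 459379057.2677
L_total = 10 * log10(459379057.2677) = 86.62

86.62 dB


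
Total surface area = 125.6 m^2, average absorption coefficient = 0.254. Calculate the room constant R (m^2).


Given values:
  S = 125.6 m^2, alpha = 0.254
Formula: R = S * alpha / (1 - alpha)
Numerator: 125.6 * 0.254 = 31.9024
Denominator: 1 - 0.254 = 0.746
R = 31.9024 / 0.746 = 42.76

42.76 m^2


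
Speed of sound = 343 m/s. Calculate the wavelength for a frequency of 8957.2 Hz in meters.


Given values:
  c = 343 m/s, f = 8957.2 Hz
Formula: lambda = c / f
lambda = 343 / 8957.2
lambda = 0.0383

0.0383 m


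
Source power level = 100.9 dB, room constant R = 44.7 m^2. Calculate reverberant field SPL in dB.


Given values:
  Lw = 100.9 dB, R = 44.7 m^2
Formula: SPL = Lw + 10 * log10(4 / R)
Compute 4 / R = 4 / 44.7 = 0.089485
Compute 10 * log10(0.089485) = -10.4825
SPL = 100.9 + (-10.4825) = 90.42

90.42 dB


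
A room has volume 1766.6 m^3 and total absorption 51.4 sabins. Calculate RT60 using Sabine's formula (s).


Given values:
  V = 1766.6 m^3
  A = 51.4 sabins
Formula: RT60 = 0.161 * V / A
Numerator: 0.161 * 1766.6 = 284.4226
RT60 = 284.4226 / 51.4 = 5.534

5.534 s


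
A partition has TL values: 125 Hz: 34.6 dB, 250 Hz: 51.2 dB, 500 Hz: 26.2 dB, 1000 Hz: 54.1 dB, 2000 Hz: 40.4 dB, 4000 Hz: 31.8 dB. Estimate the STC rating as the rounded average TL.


Given TL values at each frequency:
  125 Hz: 34.6 dB
  250 Hz: 51.2 dB
  500 Hz: 26.2 dB
  1000 Hz: 54.1 dB
  2000 Hz: 40.4 dB
  4000 Hz: 31.8 dB
Formula: STC ~ round(average of TL values)
Sum = 34.6 + 51.2 + 26.2 + 54.1 + 40.4 + 31.8 = 238.3
Average = 238.3 / 6 = 39.72
Rounded: 40

40


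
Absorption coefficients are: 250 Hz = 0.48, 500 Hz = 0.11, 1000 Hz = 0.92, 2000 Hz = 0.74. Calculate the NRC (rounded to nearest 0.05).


Given values:
  a_250 = 0.48, a_500 = 0.11
  a_1000 = 0.92, a_2000 = 0.74
Formula: NRC = (a250 + a500 + a1000 + a2000) / 4
Sum = 0.48 + 0.11 + 0.92 + 0.74 = 2.25
NRC = 2.25 / 4 = 0.5625
Rounded to nearest 0.05: 0.55

0.55


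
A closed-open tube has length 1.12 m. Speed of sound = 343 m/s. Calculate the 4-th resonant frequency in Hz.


Given values:
  Tube type: closed-open, L = 1.12 m, c = 343 m/s, n = 4
Formula: f_n = (2n - 1) * c / (4 * L)
Compute 2n - 1 = 2*4 - 1 = 7
Compute 4 * L = 4 * 1.12 = 4.48
f = 7 * 343 / 4.48
f = 535.94

535.94 Hz


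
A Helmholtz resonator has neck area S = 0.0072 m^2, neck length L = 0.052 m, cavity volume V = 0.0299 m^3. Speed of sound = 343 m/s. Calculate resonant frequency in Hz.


Given values:
  S = 0.0072 m^2, L = 0.052 m, V = 0.0299 m^3, c = 343 m/s
Formula: f = (c / (2*pi)) * sqrt(S / (V * L))
Compute V * L = 0.0299 * 0.052 = 0.0015548
Compute S / (V * L) = 0.0072 / 0.0015548 = 4.6308
Compute sqrt(4.6308) = 2.151929
Compute c / (2*pi) = 343 / 6.283185 = 54.590148
f = 54.590148 * 2.151929 = 117.47

117.47 Hz


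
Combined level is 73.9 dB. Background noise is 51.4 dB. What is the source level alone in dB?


Given values:
  L_total = 73.9 dB, L_bg = 51.4 dB
Formula: L_source = 10 * log10(10^(L_total/10) - 10^(L_bg/10))
Convert to linear:
  10^(73.9/10) = 24547089.1569
  10^(51.4/10) = 138038.4265
Difference: 24547089.1569 - 138038.4265 = 24409050.7304
L_source = 10 * log10(24409050.7304) = 73.88

73.88 dB


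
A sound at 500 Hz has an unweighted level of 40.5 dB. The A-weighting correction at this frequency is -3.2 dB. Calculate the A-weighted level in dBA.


Given values:
  SPL = 40.5 dB
  A-weighting at 500 Hz = -3.2 dB
Formula: L_A = SPL + A_weight
L_A = 40.5 + (-3.2)
L_A = 37.3

37.3 dBA


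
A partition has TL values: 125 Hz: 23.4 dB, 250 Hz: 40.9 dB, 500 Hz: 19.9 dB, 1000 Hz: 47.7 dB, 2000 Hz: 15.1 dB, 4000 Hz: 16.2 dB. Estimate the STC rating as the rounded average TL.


Given TL values at each frequency:
  125 Hz: 23.4 dB
  250 Hz: 40.9 dB
  500 Hz: 19.9 dB
  1000 Hz: 47.7 dB
  2000 Hz: 15.1 dB
  4000 Hz: 16.2 dB
Formula: STC ~ round(average of TL values)
Sum = 23.4 + 40.9 + 19.9 + 47.7 + 15.1 + 16.2 = 163.2
Average = 163.2 / 6 = 27.2
Rounded: 27

27


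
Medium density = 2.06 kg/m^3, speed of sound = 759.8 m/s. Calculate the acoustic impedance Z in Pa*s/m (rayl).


Given values:
  rho = 2.06 kg/m^3
  c = 759.8 m/s
Formula: Z = rho * c
Z = 2.06 * 759.8
Z = 1565.19

1565.19 rayl


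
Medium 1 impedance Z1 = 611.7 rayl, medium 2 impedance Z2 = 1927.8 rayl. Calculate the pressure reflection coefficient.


Given values:
  Z1 = 611.7 rayl, Z2 = 1927.8 rayl
Formula: R = (Z2 - Z1) / (Z2 + Z1)
Numerator: Z2 - Z1 = 1927.8 - 611.7 = 1316.1
Denominator: Z2 + Z1 = 1927.8 + 611.7 = 2539.5
R = 1316.1 / 2539.5 = 0.5183

0.5183


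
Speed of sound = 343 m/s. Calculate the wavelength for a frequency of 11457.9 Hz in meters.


Given values:
  c = 343 m/s, f = 11457.9 Hz
Formula: lambda = c / f
lambda = 343 / 11457.9
lambda = 0.0299

0.0299 m


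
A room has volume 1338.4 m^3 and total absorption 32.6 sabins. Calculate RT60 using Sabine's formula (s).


Given values:
  V = 1338.4 m^3
  A = 32.6 sabins
Formula: RT60 = 0.161 * V / A
Numerator: 0.161 * 1338.4 = 215.4824
RT60 = 215.4824 / 32.6 = 6.61

6.61 s


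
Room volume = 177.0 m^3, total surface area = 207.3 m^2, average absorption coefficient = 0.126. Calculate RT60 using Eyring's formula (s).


Given values:
  V = 177.0 m^3, S = 207.3 m^2, alpha = 0.126
Formula: RT60 = 0.161 * V / (-S * ln(1 - alpha))
Compute ln(1 - 0.126) = ln(0.874) = -0.134675
Denominator: -207.3 * -0.134675 = 27.9181
Numerator: 0.161 * 177.0 = 28.497
RT60 = 28.497 / 27.9181 = 1.021

1.021 s


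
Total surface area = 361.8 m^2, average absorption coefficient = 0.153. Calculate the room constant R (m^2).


Given values:
  S = 361.8 m^2, alpha = 0.153
Formula: R = S * alpha / (1 - alpha)
Numerator: 361.8 * 0.153 = 55.3554
Denominator: 1 - 0.153 = 0.847
R = 55.3554 / 0.847 = 65.35

65.35 m^2


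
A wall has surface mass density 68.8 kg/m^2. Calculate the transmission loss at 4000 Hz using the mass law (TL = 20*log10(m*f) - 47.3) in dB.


Given values:
  m = 68.8 kg/m^2, f = 4000 Hz
Formula: TL = 20 * log10(m * f) - 47.3
Compute m * f = 68.8 * 4000 = 275200.0
Compute log10(275200.0) = 5.439648
Compute 20 * 5.439648 = 108.793
TL = 108.793 - 47.3 = 61.49

61.49 dB


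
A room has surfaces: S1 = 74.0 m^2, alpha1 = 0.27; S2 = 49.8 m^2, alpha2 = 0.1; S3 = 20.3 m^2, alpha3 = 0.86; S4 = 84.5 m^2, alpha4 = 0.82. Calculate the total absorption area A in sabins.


Given surfaces:
  Surface 1: 74.0 * 0.27 = 19.98
  Surface 2: 49.8 * 0.1 = 4.98
  Surface 3: 20.3 * 0.86 = 17.458
  Surface 4: 84.5 * 0.82 = 69.29
Formula: A = sum(Si * alpha_i)
A = 19.98 + 4.98 + 17.458 + 69.29
A = 111.71

111.71 sabins


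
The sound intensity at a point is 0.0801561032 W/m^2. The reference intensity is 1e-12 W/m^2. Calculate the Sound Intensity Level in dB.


Given values:
  I = 0.0801561032 W/m^2
  I_ref = 1e-12 W/m^2
Formula: SIL = 10 * log10(I / I_ref)
Compute ratio: I / I_ref = 80156103200
Compute log10: log10(80156103200) = 10.903937
Multiply: SIL = 10 * 10.903937 = 109.04

109.04 dB


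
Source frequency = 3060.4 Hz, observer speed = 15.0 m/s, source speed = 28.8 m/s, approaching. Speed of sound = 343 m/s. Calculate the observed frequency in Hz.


Given values:
  f_s = 3060.4 Hz, v_o = 15.0 m/s, v_s = 28.8 m/s
  Direction: approaching
Formula: f_o = f_s * (c + v_o) / (c - v_s)
Numerator: c + v_o = 343 + 15.0 = 358.0
Denominator: c - v_s = 343 - 28.8 = 314.2
f_o = 3060.4 * 358.0 / 314.2 = 3487.02

3487.02 Hz


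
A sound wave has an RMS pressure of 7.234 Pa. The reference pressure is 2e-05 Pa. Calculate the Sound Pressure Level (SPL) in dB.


Given values:
  p = 7.234 Pa
  p_ref = 2e-05 Pa
Formula: SPL = 20 * log10(p / p_ref)
Compute ratio: p / p_ref = 7.234 / 2e-05 = 361700
Compute log10: log10(361700) = 5.558349
Multiply: SPL = 20 * 5.558349 = 111.17

111.17 dB


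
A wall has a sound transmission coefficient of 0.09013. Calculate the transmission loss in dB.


Given values:
  tau = 0.09013
Formula: TL = 10 * log10(1 / tau)
Compute 1 / tau = 1 / 0.09013 = 11.0951
Compute log10(11.0951) = 1.045131
TL = 10 * 1.045131 = 10.45

10.45 dB


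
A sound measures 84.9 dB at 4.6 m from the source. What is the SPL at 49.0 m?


Given values:
  SPL1 = 84.9 dB, r1 = 4.6 m, r2 = 49.0 m
Formula: SPL2 = SPL1 - 20 * log10(r2 / r1)
Compute ratio: r2 / r1 = 49.0 / 4.6 = 10.6522
Compute log10: log10(10.6522) = 1.027439
Compute drop: 20 * 1.027439 = 20.5488
SPL2 = 84.9 - 20.5488 = 64.35

64.35 dB


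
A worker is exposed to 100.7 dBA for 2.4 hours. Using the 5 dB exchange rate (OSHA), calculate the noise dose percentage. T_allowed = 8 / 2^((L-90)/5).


Given values:
  L = 100.7 dBA, T = 2.4 hours
Formula: T_allowed = 8 / 2^((L - 90) / 5)
Compute exponent: (100.7 - 90) / 5 = 2.14
Compute 2^(2.14) = 4.40762
T_allowed = 8 / 4.40762 = 1.815039 hours
Dose = (T / T_allowed) * 100
Dose = (2.4 / 1.815039) * 100 = 132.23

132.23 %


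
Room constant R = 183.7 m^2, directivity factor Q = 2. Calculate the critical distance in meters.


Given values:
  R = 183.7 m^2, Q = 2
Formula: d_c = 0.141 * sqrt(Q * R)
Compute Q * R = 2 * 183.7 = 367.4
Compute sqrt(367.4) = 19.1677
d_c = 0.141 * 19.1677 = 2.703

2.703 m


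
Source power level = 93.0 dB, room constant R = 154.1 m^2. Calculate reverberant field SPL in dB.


Given values:
  Lw = 93.0 dB, R = 154.1 m^2
Formula: SPL = Lw + 10 * log10(4 / R)
Compute 4 / R = 4 / 154.1 = 0.025957
Compute 10 * log10(0.025957) = -15.8575
SPL = 93.0 + (-15.8575) = 77.14

77.14 dB


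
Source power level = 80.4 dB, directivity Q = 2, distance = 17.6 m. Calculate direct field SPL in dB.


Given values:
  Lw = 80.4 dB, Q = 2, r = 17.6 m
Formula: SPL = Lw + 10 * log10(Q / (4 * pi * r^2))
Compute 4 * pi * r^2 = 4 * pi * 17.6^2 = 3892.559
Compute Q / denom = 2 / 3892.559 = 0.0005138
Compute 10 * log10(0.0005138) = -32.8921
SPL = 80.4 + (-32.8921) = 47.51

47.51 dB


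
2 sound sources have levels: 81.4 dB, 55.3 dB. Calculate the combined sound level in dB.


Formula: L_total = 10 * log10( sum(10^(Li/10)) )
  Source 1: 10^(81.4/10) = 138038426.4603
  Source 2: 10^(55.3/10) = 338844.1561
Sum of linear values = 138377270.6164
L_total = 10 * log10(138377270.6164) = 81.41

81.41 dB


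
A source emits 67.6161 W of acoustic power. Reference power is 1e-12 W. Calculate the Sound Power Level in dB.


Given values:
  W = 67.6161 W
  W_ref = 1e-12 W
Formula: SWL = 10 * log10(W / W_ref)
Compute ratio: W / W_ref = 67616100000000
Compute log10: log10(67616100000000) = 13.83005
Multiply: SWL = 10 * 13.83005 = 138.3

138.3 dB


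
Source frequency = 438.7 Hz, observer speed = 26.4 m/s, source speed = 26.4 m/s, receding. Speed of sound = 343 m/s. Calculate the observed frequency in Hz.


Given values:
  f_s = 438.7 Hz, v_o = 26.4 m/s, v_s = 26.4 m/s
  Direction: receding
Formula: f_o = f_s * (c - v_o) / (c + v_s)
Numerator: c - v_o = 343 - 26.4 = 316.6
Denominator: c + v_s = 343 + 26.4 = 369.4
f_o = 438.7 * 316.6 / 369.4 = 375.99

375.99 Hz


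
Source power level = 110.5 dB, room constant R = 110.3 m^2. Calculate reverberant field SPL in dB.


Given values:
  Lw = 110.5 dB, R = 110.3 m^2
Formula: SPL = Lw + 10 * log10(4 / R)
Compute 4 / R = 4 / 110.3 = 0.036265
Compute 10 * log10(0.036265) = -14.4051
SPL = 110.5 + (-14.4051) = 96.09

96.09 dB


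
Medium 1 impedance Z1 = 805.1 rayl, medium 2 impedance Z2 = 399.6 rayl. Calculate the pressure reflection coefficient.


Given values:
  Z1 = 805.1 rayl, Z2 = 399.6 rayl
Formula: R = (Z2 - Z1) / (Z2 + Z1)
Numerator: Z2 - Z1 = 399.6 - 805.1 = -405.5
Denominator: Z2 + Z1 = 399.6 + 805.1 = 1204.7
R = -405.5 / 1204.7 = -0.3366

-0.3366


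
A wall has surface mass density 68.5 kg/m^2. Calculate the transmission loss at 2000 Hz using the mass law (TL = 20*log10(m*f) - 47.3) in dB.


Given values:
  m = 68.5 kg/m^2, f = 2000 Hz
Formula: TL = 20 * log10(m * f) - 47.3
Compute m * f = 68.5 * 2000 = 137000.0
Compute log10(137000.0) = 5.136721
Compute 20 * 5.136721 = 102.7344
TL = 102.7344 - 47.3 = 55.43

55.43 dB


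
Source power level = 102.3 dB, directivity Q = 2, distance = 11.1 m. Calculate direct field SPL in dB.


Given values:
  Lw = 102.3 dB, Q = 2, r = 11.1 m
Formula: SPL = Lw + 10 * log10(Q / (4 * pi * r^2))
Compute 4 * pi * r^2 = 4 * pi * 11.1^2 = 1548.3025
Compute Q / denom = 2 / 1548.3025 = 0.00129174
Compute 10 * log10(0.00129174) = -28.8882
SPL = 102.3 + (-28.8882) = 73.41

73.41 dB


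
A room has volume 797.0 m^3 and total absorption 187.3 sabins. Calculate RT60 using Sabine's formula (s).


Given values:
  V = 797.0 m^3
  A = 187.3 sabins
Formula: RT60 = 0.161 * V / A
Numerator: 0.161 * 797.0 = 128.317
RT60 = 128.317 / 187.3 = 0.685

0.685 s


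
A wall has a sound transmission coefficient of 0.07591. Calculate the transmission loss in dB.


Given values:
  tau = 0.07591
Formula: TL = 10 * log10(1 / tau)
Compute 1 / tau = 1 / 0.07591 = 13.1735
Compute log10(13.1735) = 1.119701
TL = 10 * 1.119701 = 11.2

11.2 dB


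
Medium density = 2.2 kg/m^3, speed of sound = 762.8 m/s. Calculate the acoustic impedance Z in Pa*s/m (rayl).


Given values:
  rho = 2.2 kg/m^3
  c = 762.8 m/s
Formula: Z = rho * c
Z = 2.2 * 762.8
Z = 1678.16

1678.16 rayl


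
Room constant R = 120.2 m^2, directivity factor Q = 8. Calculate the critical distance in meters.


Given values:
  R = 120.2 m^2, Q = 8
Formula: d_c = 0.141 * sqrt(Q * R)
Compute Q * R = 8 * 120.2 = 961.6
Compute sqrt(961.6) = 31.0097
d_c = 0.141 * 31.0097 = 4.372

4.372 m


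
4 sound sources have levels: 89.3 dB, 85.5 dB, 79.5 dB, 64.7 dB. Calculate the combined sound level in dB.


Formula: L_total = 10 * log10( sum(10^(Li/10)) )
  Source 1: 10^(89.3/10) = 851138038.2024
  Source 2: 10^(85.5/10) = 354813389.2336
  Source 3: 10^(79.5/10) = 89125093.8134
  Source 4: 10^(64.7/10) = 2951209.2267
Sum of linear values = 1298027730.4761
L_total = 10 * log10(1298027730.4761) = 91.13

91.13 dB


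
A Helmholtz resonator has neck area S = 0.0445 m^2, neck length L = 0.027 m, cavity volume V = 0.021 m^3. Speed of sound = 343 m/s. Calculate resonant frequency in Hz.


Given values:
  S = 0.0445 m^2, L = 0.027 m, V = 0.021 m^3, c = 343 m/s
Formula: f = (c / (2*pi)) * sqrt(S / (V * L))
Compute V * L = 0.021 * 0.027 = 0.000567
Compute S / (V * L) = 0.0445 / 0.000567 = 78.4832
Compute sqrt(78.4832) = 8.859074
Compute c / (2*pi) = 343 / 6.283185 = 54.590148
f = 54.590148 * 8.859074 = 483.62

483.62 Hz


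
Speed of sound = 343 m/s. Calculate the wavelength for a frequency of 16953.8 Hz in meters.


Given values:
  c = 343 m/s, f = 16953.8 Hz
Formula: lambda = c / f
lambda = 343 / 16953.8
lambda = 0.0202

0.0202 m


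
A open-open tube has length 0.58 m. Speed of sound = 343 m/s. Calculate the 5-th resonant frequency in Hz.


Given values:
  Tube type: open-open, L = 0.58 m, c = 343 m/s, n = 5
Formula: f_n = n * c / (2 * L)
Compute 2 * L = 2 * 0.58 = 1.16
f = 5 * 343 / 1.16
f = 1478.45

1478.45 Hz


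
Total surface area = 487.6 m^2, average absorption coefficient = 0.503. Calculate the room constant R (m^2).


Given values:
  S = 487.6 m^2, alpha = 0.503
Formula: R = S * alpha / (1 - alpha)
Numerator: 487.6 * 0.503 = 245.2628
Denominator: 1 - 0.503 = 0.497
R = 245.2628 / 0.497 = 493.49

493.49 m^2


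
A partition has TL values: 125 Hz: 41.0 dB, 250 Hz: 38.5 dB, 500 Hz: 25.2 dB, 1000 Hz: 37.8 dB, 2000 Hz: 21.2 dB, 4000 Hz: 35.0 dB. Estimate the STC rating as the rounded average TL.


Given TL values at each frequency:
  125 Hz: 41.0 dB
  250 Hz: 38.5 dB
  500 Hz: 25.2 dB
  1000 Hz: 37.8 dB
  2000 Hz: 21.2 dB
  4000 Hz: 35.0 dB
Formula: STC ~ round(average of TL values)
Sum = 41.0 + 38.5 + 25.2 + 37.8 + 21.2 + 35.0 = 198.7
Average = 198.7 / 6 = 33.12
Rounded: 33

33


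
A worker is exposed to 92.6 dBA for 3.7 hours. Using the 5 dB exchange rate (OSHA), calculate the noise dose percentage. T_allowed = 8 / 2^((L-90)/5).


Given values:
  L = 92.6 dBA, T = 3.7 hours
Formula: T_allowed = 8 / 2^((L - 90) / 5)
Compute exponent: (92.6 - 90) / 5 = 0.52
Compute 2^(0.52) = 1.433955
T_allowed = 8 / 1.433955 = 5.578976 hours
Dose = (T / T_allowed) * 100
Dose = (3.7 / 5.578976) * 100 = 66.32

66.32 %


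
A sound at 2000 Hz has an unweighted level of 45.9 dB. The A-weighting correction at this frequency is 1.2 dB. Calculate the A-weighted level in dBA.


Given values:
  SPL = 45.9 dB
  A-weighting at 2000 Hz = 1.2 dB
Formula: L_A = SPL + A_weight
L_A = 45.9 + (1.2)
L_A = 47.1

47.1 dBA


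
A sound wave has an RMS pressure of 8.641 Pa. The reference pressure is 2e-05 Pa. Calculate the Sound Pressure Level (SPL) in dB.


Given values:
  p = 8.641 Pa
  p_ref = 2e-05 Pa
Formula: SPL = 20 * log10(p / p_ref)
Compute ratio: p / p_ref = 8.641 / 2e-05 = 432050
Compute log10: log10(432050) = 5.635534
Multiply: SPL = 20 * 5.635534 = 112.71

112.71 dB


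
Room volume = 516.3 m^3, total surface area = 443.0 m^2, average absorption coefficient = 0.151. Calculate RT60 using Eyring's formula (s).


Given values:
  V = 516.3 m^3, S = 443.0 m^2, alpha = 0.151
Formula: RT60 = 0.161 * V / (-S * ln(1 - alpha))
Compute ln(1 - 0.151) = ln(0.849) = -0.163696
Denominator: -443.0 * -0.163696 = 72.5173
Numerator: 0.161 * 516.3 = 83.1243
RT60 = 83.1243 / 72.5173 = 1.146

1.146 s


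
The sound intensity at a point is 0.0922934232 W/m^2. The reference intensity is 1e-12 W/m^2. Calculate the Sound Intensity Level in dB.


Given values:
  I = 0.0922934232 W/m^2
  I_ref = 1e-12 W/m^2
Formula: SIL = 10 * log10(I / I_ref)
Compute ratio: I / I_ref = 92293423200
Compute log10: log10(92293423200) = 10.965171
Multiply: SIL = 10 * 10.965171 = 109.65

109.65 dB


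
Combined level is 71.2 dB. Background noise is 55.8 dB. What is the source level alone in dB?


Given values:
  L_total = 71.2 dB, L_bg = 55.8 dB
Formula: L_source = 10 * log10(10^(L_total/10) - 10^(L_bg/10))
Convert to linear:
  10^(71.2/10) = 13182567.3856
  10^(55.8/10) = 380189.3963
Difference: 13182567.3856 - 380189.3963 = 12802377.9893
L_source = 10 * log10(12802377.9893) = 71.07

71.07 dB


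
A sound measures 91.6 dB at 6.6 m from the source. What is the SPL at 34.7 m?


Given values:
  SPL1 = 91.6 dB, r1 = 6.6 m, r2 = 34.7 m
Formula: SPL2 = SPL1 - 20 * log10(r2 / r1)
Compute ratio: r2 / r1 = 34.7 / 6.6 = 5.2576
Compute log10: log10(5.2576) = 0.720788
Compute drop: 20 * 0.720788 = 14.4158
SPL2 = 91.6 - 14.4158 = 77.18

77.18 dB


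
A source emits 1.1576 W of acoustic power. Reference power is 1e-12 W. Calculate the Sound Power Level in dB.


Given values:
  W = 1.1576 W
  W_ref = 1e-12 W
Formula: SWL = 10 * log10(W / W_ref)
Compute ratio: W / W_ref = 1157600000000
Compute log10: log10(1157600000000) = 12.063559
Multiply: SWL = 10 * 12.063559 = 120.64

120.64 dB


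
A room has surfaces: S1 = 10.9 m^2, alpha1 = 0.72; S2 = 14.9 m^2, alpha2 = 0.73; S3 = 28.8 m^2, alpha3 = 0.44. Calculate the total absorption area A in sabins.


Given surfaces:
  Surface 1: 10.9 * 0.72 = 7.848
  Surface 2: 14.9 * 0.73 = 10.877
  Surface 3: 28.8 * 0.44 = 12.672
Formula: A = sum(Si * alpha_i)
A = 7.848 + 10.877 + 12.672
A = 31.4

31.4 sabins


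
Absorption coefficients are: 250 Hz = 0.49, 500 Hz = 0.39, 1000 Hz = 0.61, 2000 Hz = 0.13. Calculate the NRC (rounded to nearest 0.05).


Given values:
  a_250 = 0.49, a_500 = 0.39
  a_1000 = 0.61, a_2000 = 0.13
Formula: NRC = (a250 + a500 + a1000 + a2000) / 4
Sum = 0.49 + 0.39 + 0.61 + 0.13 = 1.62
NRC = 1.62 / 4 = 0.405
Rounded to nearest 0.05: 0.4

0.4


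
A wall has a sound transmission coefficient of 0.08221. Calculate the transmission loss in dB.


Given values:
  tau = 0.08221
Formula: TL = 10 * log10(1 / tau)
Compute 1 / tau = 1 / 0.08221 = 12.164
Compute log10(12.164) = 1.085076
TL = 10 * 1.085076 = 10.85

10.85 dB
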